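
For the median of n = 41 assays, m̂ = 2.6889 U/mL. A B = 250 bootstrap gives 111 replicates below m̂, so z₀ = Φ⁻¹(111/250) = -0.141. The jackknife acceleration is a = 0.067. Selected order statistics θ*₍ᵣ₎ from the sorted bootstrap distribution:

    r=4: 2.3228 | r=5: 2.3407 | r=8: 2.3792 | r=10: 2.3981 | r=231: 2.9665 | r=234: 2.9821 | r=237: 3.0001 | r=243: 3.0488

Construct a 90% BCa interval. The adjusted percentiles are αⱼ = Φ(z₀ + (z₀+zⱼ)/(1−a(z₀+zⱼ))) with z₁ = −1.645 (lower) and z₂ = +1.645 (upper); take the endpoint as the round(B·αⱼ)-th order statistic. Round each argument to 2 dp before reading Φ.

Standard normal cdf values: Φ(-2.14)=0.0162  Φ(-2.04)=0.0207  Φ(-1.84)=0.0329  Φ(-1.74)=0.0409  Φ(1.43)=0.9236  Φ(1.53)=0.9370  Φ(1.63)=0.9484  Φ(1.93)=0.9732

Lower: z₀ + z₁ = -0.141 + (-1.645) = -1.786; 1 − a(z₀+z₁) = 1 − (0.067)(-1.786) = 1.1197; argument = -0.141 + (-1.786)/1.1197 = -1.7361 → -1.74.
α₁ = Φ(-1.74) = 0.0409; rank = round(250 × 0.0409) = 10; θ*₍10₎ = 2.3981.
Upper: z₀ + z₂ = 1.504; 1 − a(z₀+z₂) = 0.8992; argument = 1.5315 → 1.53; α₂ = 0.9370; rank = 234; θ*₍234₎ = 2.9821.

(2.3981, 2.9821)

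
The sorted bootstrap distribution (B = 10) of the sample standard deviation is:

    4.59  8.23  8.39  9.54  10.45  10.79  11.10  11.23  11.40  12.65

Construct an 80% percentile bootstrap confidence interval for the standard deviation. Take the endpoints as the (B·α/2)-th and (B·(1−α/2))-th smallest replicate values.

α = 0.20; lower rank = 10 × 0.100 = 1; upper rank = 10 × 0.900 = 9.
The 1st smallest replicate is 4.59; the 9th is 11.40.

(4.59, 11.40)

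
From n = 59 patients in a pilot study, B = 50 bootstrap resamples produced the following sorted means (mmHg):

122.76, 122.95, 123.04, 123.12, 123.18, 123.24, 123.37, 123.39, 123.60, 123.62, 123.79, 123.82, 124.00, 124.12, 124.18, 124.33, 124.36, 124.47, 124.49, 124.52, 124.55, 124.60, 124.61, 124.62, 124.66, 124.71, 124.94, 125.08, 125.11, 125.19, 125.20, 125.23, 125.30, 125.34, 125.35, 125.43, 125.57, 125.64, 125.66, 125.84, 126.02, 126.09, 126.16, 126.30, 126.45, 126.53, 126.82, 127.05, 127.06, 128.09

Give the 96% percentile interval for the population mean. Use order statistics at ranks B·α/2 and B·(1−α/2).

(122.76, 127.06)

α = 0.04; lower rank = 50 × 0.020 = 1; upper rank = 50 × 0.980 = 49.
The 1st smallest replicate is 122.76; the 49th is 127.06.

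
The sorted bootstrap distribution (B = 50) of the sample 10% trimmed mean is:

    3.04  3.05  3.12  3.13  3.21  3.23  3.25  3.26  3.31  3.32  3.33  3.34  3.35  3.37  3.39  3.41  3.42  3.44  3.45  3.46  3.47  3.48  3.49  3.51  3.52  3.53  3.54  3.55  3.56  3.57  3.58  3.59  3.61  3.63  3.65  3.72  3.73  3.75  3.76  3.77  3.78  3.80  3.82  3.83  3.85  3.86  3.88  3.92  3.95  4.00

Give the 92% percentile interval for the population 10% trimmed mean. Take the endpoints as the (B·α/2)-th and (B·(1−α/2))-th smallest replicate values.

α = 0.08; lower rank = 50 × 0.040 = 2; upper rank = 50 × 0.960 = 48.
The 2nd smallest replicate is 3.05; the 48th is 3.92.

(3.05, 3.92)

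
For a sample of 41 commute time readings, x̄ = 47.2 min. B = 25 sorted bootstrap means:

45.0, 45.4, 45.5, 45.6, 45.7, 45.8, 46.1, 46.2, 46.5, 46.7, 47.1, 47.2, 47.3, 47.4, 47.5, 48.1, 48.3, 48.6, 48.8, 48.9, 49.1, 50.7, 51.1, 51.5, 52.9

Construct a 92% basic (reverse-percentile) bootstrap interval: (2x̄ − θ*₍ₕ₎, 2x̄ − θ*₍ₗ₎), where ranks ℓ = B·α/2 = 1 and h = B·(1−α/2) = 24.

Percentile endpoints at ranks 1 and 24: θ*₍1₎ = 45.0, θ*₍24₎ = 51.5.
Basic interval reflects these around x̄:
  lower = 2 × 47.2 − 51.5 = 42.9
  upper = 2 × 47.2 − 45.0 = 49.4

(42.9, 49.4)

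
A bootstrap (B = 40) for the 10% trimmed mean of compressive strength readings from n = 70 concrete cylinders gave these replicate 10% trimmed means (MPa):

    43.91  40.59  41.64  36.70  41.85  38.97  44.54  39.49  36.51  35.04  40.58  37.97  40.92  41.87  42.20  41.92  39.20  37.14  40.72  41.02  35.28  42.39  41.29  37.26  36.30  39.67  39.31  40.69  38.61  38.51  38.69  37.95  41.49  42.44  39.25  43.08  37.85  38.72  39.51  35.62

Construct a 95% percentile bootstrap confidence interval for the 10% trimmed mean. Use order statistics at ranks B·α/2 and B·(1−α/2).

Sorted replicates: 35.04, 35.28, 35.62, 36.30, 36.51, 36.70, 37.14, 37.26, 37.85, 37.95, 37.97, 38.51, 38.61, 38.69, 38.72, 38.97, 39.20, 39.25, 39.31, 39.49, 39.51, 39.67, 40.58, 40.59, 40.69, 40.72, 40.92, 41.02, 41.29, 41.49, 41.64, 41.85, 41.87, 41.92, 42.20, 42.39, 42.44, 43.08, 43.91, 44.54
α = 0.05; lower rank = 40 × 0.025 = 1; upper rank = 40 × 0.975 = 39.
The 1st smallest replicate is 35.04; the 39th is 43.91.

(35.04, 43.91)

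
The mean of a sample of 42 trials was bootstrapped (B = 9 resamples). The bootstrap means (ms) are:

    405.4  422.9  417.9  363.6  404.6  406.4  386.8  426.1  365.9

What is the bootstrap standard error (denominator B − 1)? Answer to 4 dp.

Bootstrap SE is the standard deviation of the 9 replicate means.
Mean of replicates: (405.4 + 422.9 + 417.9 + 363.6 + 404.6 + 406.4 + 386.8 + 426.1 + 365.9) / 9 = 3599.60000 / 9 = 399.95556
Sum of squared deviations: (+5.44444)² + (+22.94444)² + (+17.94444)² + (−36.35556)² + (+4.64444)² + (+6.44444)² + (−13.15556)² + (+26.14444)² + (−34.05556)² = 4279.30222
Variance = 4279.30222 / 8 = 534.91278
SE* = √534.91278

SE* = 23.1282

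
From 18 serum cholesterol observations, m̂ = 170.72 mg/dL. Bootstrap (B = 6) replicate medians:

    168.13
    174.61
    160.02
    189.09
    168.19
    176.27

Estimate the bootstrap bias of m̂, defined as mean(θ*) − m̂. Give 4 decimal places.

mean(θ*) = (168.13 + 174.61 + 160.02 + 189.09 + 168.19 + 176.27) / 6 = 172.71833
bias = 172.71833 − 170.72

bias = +1.9983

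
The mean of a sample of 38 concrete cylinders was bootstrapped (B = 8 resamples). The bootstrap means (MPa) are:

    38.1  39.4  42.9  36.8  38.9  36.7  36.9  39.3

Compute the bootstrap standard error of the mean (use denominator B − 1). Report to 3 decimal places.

SE* = 2.060

Bootstrap SE is the standard deviation of the 8 replicate means.
Mean of replicates: (38.1 + 39.4 + 42.9 + 36.8 + 38.9 + 36.7 + 36.9 + 39.3) / 8 = 309.0000 / 8 = 38.6250
Sum of squared deviations: (−0.5250)² + (+0.7750)² + (+4.2750)² + (−1.8250)² + (+0.2750)² + (−1.9250)² + (−1.7250)² + (+0.6750)² = 29.6950
Variance = 29.6950 / 7 = 4.2421
SE* = √4.2421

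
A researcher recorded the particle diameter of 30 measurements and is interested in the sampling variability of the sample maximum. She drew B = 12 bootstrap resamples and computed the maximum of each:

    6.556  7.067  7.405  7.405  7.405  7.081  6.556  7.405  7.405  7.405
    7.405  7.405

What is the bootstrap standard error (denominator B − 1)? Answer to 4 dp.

SE* = 0.3298

Bootstrap SE is the standard deviation of the 12 replicate maximums.
Mean of replicates: (6.556 + 7.067 + 7.405 + 7.405 + 7.405 + 7.081 + 6.556 + 7.405 + 7.405 + 7.405 + 7.405 + 7.405) / 12 = 86.50000 / 12 = 7.20833
Sum of squared deviations: (−0.65233)² + (−0.14133)² + (+0.19667)² + (+0.19667)² + (+0.19667)² + (−0.12733)² + (−0.65233)² + (+0.19667)² + (+0.19667)² + (+0.19667)² + (+0.19667)² + (+0.19667)² = 1.19669
Variance = 1.19669 / 11 = 0.10879
SE* = √0.10879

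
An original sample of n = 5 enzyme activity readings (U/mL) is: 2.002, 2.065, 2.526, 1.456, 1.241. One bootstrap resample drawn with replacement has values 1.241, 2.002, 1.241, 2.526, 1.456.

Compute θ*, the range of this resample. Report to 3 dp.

θ* = 1.285

Range = 2.526 − 1.241 = 1.285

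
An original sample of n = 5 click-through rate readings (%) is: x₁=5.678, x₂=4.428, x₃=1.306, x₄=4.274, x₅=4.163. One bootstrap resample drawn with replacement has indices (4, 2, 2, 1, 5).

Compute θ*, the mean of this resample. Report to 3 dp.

θ* = 4.594

Resample values: 4.274, 4.428, 4.428, 5.678, 4.163.
Mean = (4.274 + 4.428 + 4.428 + 5.678 + 4.163) / 5 = 22.9710 / 5 = 4.594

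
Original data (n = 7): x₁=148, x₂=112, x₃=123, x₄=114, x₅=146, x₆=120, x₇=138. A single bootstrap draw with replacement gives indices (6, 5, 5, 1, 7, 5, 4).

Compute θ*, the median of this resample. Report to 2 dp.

Resample values: 120, 146, 146, 148, 138, 146, 114.
Sorted: 114, 120, 138, 146, 146, 146, 148
Median = middle value = 146.00

θ* = 146.00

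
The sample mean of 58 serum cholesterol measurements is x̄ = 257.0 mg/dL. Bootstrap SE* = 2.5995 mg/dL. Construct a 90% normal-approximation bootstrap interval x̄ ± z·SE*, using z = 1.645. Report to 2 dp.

(252.72, 261.28)

Margin = 1.645 × 2.5995 = 4.276
Interval: 257.0 ± 4.276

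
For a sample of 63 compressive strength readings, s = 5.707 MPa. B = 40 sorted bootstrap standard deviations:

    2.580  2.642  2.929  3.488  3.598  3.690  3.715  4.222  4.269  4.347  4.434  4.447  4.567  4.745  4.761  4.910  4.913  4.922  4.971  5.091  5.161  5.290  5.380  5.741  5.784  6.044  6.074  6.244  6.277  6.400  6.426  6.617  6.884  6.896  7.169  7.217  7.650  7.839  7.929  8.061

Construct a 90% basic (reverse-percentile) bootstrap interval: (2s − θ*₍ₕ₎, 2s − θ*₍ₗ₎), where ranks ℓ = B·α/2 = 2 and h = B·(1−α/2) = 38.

(3.575, 8.772)

Percentile endpoints at ranks 2 and 38: θ*₍2₎ = 2.642, θ*₍38₎ = 7.839.
Basic interval reflects these around s:
  lower = 2 × 5.707 − 7.839 = 3.575
  upper = 2 × 5.707 − 2.642 = 8.772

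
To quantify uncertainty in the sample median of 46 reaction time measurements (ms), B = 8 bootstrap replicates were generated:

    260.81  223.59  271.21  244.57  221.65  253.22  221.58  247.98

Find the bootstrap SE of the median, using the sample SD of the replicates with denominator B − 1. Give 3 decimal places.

Bootstrap SE is the standard deviation of the 8 replicate medians.
Mean of replicates: (260.81 + 223.59 + 271.21 + 244.57 + 221.65 + 253.22 + 221.58 + 247.98) / 8 = 1944.6100 / 8 = 243.0762
Sum of squared deviations: (+17.7338)² + (−19.4862)² + (+28.1337)² + (+1.4938)² + (−21.4262)² + (+10.1438)² + (−21.4962)² + (+4.9038)² = 2536.0544
Variance = 2536.0544 / 7 = 362.2935
SE* = √362.2935

SE* = 19.034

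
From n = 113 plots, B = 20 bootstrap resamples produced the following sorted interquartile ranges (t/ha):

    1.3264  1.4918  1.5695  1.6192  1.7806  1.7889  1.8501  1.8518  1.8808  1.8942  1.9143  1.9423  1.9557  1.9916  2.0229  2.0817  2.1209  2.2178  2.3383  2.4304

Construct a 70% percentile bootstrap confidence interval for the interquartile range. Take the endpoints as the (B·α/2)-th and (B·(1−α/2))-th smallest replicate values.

(1.5695, 2.1209)

α = 0.30; lower rank = 20 × 0.150 = 3; upper rank = 20 × 0.850 = 17.
The 3rd smallest replicate is 1.5695; the 17th is 2.1209.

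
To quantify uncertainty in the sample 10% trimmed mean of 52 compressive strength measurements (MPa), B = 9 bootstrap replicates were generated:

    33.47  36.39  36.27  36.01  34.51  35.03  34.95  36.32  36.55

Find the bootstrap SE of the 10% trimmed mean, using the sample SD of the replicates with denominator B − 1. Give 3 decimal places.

Bootstrap SE is the standard deviation of the 9 replicate 10% trimmed means.
Mean of replicates: (33.47 + 36.39 + 36.27 + 36.01 + 34.51 + 35.03 + 34.95 + 36.32 + 36.55) / 9 = 319.5000 / 9 = 35.5000
Sum of squared deviations: (−2.0300)² + (+0.8900)² + (+0.7700)² + (+0.5100)² + (−0.9900)² + (−0.4700)² + (−0.5500)² + (+0.8200)² + (+1.0500)² = 9.0444
Variance = 9.0444 / 8 = 1.1306
SE* = √1.1306

SE* = 1.063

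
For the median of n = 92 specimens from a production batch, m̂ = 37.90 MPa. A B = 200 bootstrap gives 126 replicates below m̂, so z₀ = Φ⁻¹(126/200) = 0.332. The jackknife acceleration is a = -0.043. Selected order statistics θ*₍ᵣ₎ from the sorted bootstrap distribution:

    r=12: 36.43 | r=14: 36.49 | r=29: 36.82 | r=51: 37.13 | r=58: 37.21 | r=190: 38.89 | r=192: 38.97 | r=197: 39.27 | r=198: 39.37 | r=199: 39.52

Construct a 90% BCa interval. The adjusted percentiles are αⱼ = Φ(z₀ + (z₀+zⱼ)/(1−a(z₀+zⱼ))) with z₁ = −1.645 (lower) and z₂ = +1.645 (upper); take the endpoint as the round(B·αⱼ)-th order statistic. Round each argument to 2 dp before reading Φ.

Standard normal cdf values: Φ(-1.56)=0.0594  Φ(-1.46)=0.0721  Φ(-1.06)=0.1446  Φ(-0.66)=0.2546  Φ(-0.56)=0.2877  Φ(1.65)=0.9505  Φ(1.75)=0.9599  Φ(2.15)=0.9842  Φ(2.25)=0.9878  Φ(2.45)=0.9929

Lower: z₀ + z₁ = 0.332 + (-1.645) = -1.313; 1 − a(z₀+z₁) = 1 − (-0.043)(-1.313) = 0.9435; argument = 0.332 + (-1.313)/0.9435 = -1.0596 → -1.06.
α₁ = Φ(-1.06) = 0.1446; rank = round(200 × 0.1446) = 29; θ*₍29₎ = 36.82.
Upper: z₀ + z₂ = 1.977; 1 − a(z₀+z₂) = 1.0850; argument = 2.1541 → 2.15; α₂ = 0.9842; rank = 197; θ*₍197₎ = 39.27.

(36.82, 39.27)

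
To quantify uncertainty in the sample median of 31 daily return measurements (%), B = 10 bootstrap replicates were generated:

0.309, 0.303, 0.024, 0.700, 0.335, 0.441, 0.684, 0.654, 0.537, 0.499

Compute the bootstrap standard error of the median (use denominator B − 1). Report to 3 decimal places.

SE* = 0.212

Bootstrap SE is the standard deviation of the 10 replicate medians.
Mean of replicates: (0.309 + 0.303 + 0.024 + 0.700 + 0.335 + 0.441 + 0.684 + 0.654 + 0.537 + 0.499) / 10 = 4.4860 / 10 = 0.4486
Sum of squared deviations: (−0.1396)² + (−0.1456)² + (−0.4246)² + (+0.2514)² + (−0.1136)² + (−0.0076)² + (+0.2354)² + (+0.2054)² + (+0.0884)² + (+0.0504)² = 0.4051
Variance = 0.4051 / 9 = 0.0450
SE* = √0.0450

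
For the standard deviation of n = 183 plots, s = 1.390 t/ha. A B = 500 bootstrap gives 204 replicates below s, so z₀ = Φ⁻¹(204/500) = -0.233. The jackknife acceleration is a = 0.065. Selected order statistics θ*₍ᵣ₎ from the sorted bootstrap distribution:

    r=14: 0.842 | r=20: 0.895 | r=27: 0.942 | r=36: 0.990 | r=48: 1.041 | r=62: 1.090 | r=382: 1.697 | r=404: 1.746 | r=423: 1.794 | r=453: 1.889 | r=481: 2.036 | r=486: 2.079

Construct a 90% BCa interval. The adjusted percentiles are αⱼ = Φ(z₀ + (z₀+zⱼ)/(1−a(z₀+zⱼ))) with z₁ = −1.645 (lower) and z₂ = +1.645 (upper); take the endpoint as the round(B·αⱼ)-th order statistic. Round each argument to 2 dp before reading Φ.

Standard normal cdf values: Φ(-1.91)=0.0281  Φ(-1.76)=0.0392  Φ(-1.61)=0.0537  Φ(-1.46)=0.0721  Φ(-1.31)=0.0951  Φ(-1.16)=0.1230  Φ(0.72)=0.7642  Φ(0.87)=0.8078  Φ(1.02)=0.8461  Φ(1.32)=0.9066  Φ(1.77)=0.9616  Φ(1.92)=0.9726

(0.842, 1.889)

Lower: z₀ + z₁ = -0.233 + (-1.645) = -1.878; 1 − a(z₀+z₁) = 1 − (0.065)(-1.878) = 1.1221; argument = -0.233 + (-1.878)/1.1221 = -1.9067 → -1.91.
α₁ = Φ(-1.91) = 0.0281; rank = round(500 × 0.0281) = 14; θ*₍14₎ = 0.842.
Upper: z₀ + z₂ = 1.412; 1 − a(z₀+z₂) = 0.9082; argument = 1.3217 → 1.32; α₂ = 0.9066; rank = 453; θ*₍453₎ = 1.889.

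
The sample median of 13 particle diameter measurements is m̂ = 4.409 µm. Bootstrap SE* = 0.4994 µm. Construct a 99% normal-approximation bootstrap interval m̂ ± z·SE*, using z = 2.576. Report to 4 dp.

Margin = 2.576 × 0.4994 = 1.28645
Interval: 4.409 ± 1.28645

(3.1225, 5.6955)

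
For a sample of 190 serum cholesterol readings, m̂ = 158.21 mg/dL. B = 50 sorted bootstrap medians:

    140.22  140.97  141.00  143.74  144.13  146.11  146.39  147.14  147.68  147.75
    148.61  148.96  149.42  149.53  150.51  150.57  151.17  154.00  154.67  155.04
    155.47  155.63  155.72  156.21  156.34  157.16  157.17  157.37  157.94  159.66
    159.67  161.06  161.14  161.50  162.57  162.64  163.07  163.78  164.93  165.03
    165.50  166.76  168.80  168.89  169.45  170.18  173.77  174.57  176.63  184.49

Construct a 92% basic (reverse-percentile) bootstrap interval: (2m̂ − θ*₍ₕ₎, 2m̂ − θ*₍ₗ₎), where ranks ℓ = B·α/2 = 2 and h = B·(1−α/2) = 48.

Percentile endpoints at ranks 2 and 48: θ*₍2₎ = 140.97, θ*₍48₎ = 174.57.
Basic interval reflects these around m̂:
  lower = 2 × 158.21 − 174.57 = 141.85
  upper = 2 × 158.21 − 140.97 = 175.45

(141.85, 175.45)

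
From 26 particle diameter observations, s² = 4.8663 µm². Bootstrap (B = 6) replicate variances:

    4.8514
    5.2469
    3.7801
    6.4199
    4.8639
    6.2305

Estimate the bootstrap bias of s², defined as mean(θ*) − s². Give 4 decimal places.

bias = +0.3658

mean(θ*) = (4.8514 + 5.2469 + 3.7801 + 6.4199 + 4.8639 + 6.2305) / 6 = 5.23212
bias = 5.23212 − 4.8663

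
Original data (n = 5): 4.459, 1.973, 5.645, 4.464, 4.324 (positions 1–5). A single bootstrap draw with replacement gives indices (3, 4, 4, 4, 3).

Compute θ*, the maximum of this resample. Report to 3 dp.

Resample values: 5.645, 4.464, 4.464, 4.464, 5.645.
Maximum = 5.645

θ* = 5.645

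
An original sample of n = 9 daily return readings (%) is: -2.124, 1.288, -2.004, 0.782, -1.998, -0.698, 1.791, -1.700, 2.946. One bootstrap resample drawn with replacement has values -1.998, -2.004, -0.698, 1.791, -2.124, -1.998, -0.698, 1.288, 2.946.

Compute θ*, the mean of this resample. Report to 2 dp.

Mean = ((-1.998) + (-2.004) + (-0.698) + 1.791 + (-2.124) + (-1.998) + (-0.698) + 1.288 + 2.946) / 9 = -3.4950 / 9 = -0.39

θ* = -0.39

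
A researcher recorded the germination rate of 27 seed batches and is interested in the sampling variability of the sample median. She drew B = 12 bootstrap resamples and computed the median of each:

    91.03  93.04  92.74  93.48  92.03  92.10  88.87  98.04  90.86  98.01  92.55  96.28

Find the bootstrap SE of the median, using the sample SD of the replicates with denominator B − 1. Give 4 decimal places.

SE* = 2.8327

Bootstrap SE is the standard deviation of the 12 replicate medians.
Mean of replicates: (91.03 + 93.04 + 92.74 + 93.48 + 92.03 + 92.10 + 88.87 + 98.04 + 90.86 + 98.01 + 92.55 + 96.28) / 12 = 1119.03000 / 12 = 93.25250
Sum of squared deviations: (−2.22250)² + (−0.21250)² + (−0.51250)² + (+0.22750)² + (−1.22250)² + (−1.15250)² + (−4.38250)² + (+4.78750)² + (−2.39250)² + (+4.75750)² + (−0.70250)² + (+3.02750)² = 88.26543
Variance = 88.26543 / 11 = 8.02413
SE* = √8.02413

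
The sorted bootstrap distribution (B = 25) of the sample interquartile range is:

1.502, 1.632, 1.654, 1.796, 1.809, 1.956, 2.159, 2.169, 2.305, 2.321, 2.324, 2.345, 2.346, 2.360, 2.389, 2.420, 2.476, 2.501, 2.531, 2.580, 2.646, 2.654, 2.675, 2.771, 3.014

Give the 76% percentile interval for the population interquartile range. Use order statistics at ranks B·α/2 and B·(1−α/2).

α = 0.24; lower rank = 25 × 0.120 = 3; upper rank = 25 × 0.880 = 22.
The 3rd smallest replicate is 1.654; the 22nd is 2.654.

(1.654, 2.654)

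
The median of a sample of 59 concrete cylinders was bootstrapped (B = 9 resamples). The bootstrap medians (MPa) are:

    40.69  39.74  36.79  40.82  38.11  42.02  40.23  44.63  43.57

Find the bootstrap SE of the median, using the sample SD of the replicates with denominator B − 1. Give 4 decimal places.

SE* = 2.4639

Bootstrap SE is the standard deviation of the 9 replicate medians.
Mean of replicates: (40.69 + 39.74 + 36.79 + 40.82 + 38.11 + 42.02 + 40.23 + 44.63 + 43.57) / 9 = 366.60000 / 9 = 40.73333
Sum of squared deviations: (−0.04333)² + (−0.99333)² + (−3.94333)² + (+0.08667)² + (−2.62333)² + (+1.28667)² + (−0.50333)² + (+3.89667)² + (+2.83667)² = 48.56740
Variance = 48.56740 / 8 = 6.07093
SE* = √6.07093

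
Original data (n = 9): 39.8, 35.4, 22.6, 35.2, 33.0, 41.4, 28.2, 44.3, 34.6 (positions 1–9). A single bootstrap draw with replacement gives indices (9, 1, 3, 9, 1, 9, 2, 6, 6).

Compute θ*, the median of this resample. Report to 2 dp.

Resample values: 34.6, 39.8, 22.6, 34.6, 39.8, 34.6, 35.4, 41.4, 41.4.
Sorted: 22.6, 34.6, 34.6, 34.6, 35.4, 39.8, 39.8, 41.4, 41.4
Median = middle value = 35.40

θ* = 35.40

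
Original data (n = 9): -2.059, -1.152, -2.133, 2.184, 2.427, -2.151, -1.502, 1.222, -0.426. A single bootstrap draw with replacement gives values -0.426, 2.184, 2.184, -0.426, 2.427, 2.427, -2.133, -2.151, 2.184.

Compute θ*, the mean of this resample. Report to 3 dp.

Mean = ((-0.426) + 2.184 + 2.184 + (-0.426) + 2.427 + 2.427 + (-2.133) + (-2.151) + 2.184) / 9 = 6.2700 / 9 = 0.697

θ* = 0.697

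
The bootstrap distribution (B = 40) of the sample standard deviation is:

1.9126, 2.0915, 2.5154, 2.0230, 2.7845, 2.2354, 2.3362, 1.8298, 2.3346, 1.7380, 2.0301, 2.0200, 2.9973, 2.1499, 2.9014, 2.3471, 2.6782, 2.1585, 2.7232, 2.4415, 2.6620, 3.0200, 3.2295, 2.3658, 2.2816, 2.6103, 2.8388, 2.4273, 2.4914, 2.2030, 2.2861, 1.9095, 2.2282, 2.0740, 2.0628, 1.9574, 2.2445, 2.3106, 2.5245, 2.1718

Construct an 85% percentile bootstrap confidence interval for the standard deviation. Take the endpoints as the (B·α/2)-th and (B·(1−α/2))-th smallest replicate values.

Sorted replicates: 1.7380, 1.8298, 1.9095, 1.9126, 1.9574, 2.0200, 2.0230, 2.0301, 2.0628, 2.0740, 2.0915, 2.1499, 2.1585, 2.1718, 2.2030, 2.2282, 2.2354, 2.2445, 2.2816, 2.2861, 2.3106, 2.3346, 2.3362, 2.3471, 2.3658, 2.4273, 2.4415, 2.4914, 2.5154, 2.5245, 2.6103, 2.6620, 2.6782, 2.7232, 2.7845, 2.8388, 2.9014, 2.9973, 3.0200, 3.2295
α = 0.15; lower rank = 40 × 0.075 = 3; upper rank = 40 × 0.925 = 37.
The 3rd smallest replicate is 1.9095; the 37th is 2.9014.

(1.9095, 2.9014)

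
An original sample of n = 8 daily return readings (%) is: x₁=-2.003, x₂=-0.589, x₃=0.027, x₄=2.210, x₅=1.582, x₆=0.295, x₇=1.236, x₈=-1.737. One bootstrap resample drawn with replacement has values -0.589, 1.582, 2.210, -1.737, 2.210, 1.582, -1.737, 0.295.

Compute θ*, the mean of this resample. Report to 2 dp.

Mean = ((-0.589) + 1.582 + 2.210 + (-1.737) + 2.210 + 1.582 + (-1.737) + 0.295) / 8 = 3.8160 / 8 = 0.48

θ* = 0.48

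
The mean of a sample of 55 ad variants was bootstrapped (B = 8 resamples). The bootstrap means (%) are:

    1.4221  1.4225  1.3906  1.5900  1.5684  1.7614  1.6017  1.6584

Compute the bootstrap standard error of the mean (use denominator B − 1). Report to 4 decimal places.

Bootstrap SE is the standard deviation of the 8 replicate means.
Mean of replicates: (1.4221 + 1.4225 + 1.3906 + 1.5900 + 1.5684 + 1.7614 + 1.6017 + 1.6584) / 8 = 12.41510 / 8 = 1.55189
Sum of squared deviations: (−0.12979)² + (−0.12939)² + (−0.16129)² + (+0.03811)² + (+0.01651)² + (+0.20951)² + (+0.04981)² + (+0.10651)² = 0.11905
Variance = 0.11905 / 7 = 0.01701
SE* = √0.01701

SE* = 0.1304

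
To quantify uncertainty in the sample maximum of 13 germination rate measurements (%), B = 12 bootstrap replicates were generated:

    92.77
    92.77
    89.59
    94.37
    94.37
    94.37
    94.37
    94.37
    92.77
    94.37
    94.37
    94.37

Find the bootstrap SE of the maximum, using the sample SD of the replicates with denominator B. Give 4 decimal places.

SE* = 1.3808

Bootstrap SE is the standard deviation of the 12 replicate maximums.
Mean of replicates: (92.77 + 92.77 + 89.59 + 94.37 + 94.37 + 94.37 + 94.37 + 94.37 + 92.77 + 94.37 + 94.37 + 94.37) / 12 = 1122.86000 / 12 = 93.57167
Sum of squared deviations: (−0.80167)² + (−0.80167)² + (−3.98167)² + (+0.79833)² + (+0.79833)² + (+0.79833)² + (+0.79833)² + (+0.79833)² + (−0.80167)² + (+0.79833)² + (+0.79833)² + (+0.79833)² = 22.88037
Variance = 22.88037 / 12 = 1.90670
SE* = √1.90670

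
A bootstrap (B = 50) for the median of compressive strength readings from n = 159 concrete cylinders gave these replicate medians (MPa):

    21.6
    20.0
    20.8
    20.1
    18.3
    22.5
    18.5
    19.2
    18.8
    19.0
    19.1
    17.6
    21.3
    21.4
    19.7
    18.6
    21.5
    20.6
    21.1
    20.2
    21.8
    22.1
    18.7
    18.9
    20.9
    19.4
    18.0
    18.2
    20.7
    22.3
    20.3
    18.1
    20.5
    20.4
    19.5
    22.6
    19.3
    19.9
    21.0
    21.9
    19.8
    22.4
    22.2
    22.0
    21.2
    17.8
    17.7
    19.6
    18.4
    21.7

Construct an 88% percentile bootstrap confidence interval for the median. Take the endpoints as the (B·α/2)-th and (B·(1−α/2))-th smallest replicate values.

(17.8, 22.3)

Sorted replicates: 17.6, 17.7, 17.8, 18.0, 18.1, 18.2, 18.3, 18.4, 18.5, 18.6, 18.7, 18.8, 18.9, 19.0, 19.1, 19.2, 19.3, 19.4, 19.5, 19.6, 19.7, 19.8, 19.9, 20.0, 20.1, 20.2, 20.3, 20.4, 20.5, 20.6, 20.7, 20.8, 20.9, 21.0, 21.1, 21.2, 21.3, 21.4, 21.5, 21.6, 21.7, 21.8, 21.9, 22.0, 22.1, 22.2, 22.3, 22.4, 22.5, 22.6
α = 0.12; lower rank = 50 × 0.060 = 3; upper rank = 50 × 0.940 = 47.
The 3rd smallest replicate is 17.8; the 47th is 22.3.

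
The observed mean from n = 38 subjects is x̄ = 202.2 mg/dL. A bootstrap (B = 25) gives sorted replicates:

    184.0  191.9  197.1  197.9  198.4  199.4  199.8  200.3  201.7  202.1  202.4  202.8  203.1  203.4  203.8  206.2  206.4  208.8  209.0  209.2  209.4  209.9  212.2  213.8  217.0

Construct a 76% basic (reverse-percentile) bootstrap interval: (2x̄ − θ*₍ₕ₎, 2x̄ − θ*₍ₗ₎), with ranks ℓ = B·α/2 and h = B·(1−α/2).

Percentile endpoints at ranks 3 and 22: θ*₍3₎ = 197.1, θ*₍22₎ = 209.9.
Basic interval reflects these around x̄:
  lower = 2 × 202.2 − 209.9 = 194.5
  upper = 2 × 202.2 − 197.1 = 207.3

(194.5, 207.3)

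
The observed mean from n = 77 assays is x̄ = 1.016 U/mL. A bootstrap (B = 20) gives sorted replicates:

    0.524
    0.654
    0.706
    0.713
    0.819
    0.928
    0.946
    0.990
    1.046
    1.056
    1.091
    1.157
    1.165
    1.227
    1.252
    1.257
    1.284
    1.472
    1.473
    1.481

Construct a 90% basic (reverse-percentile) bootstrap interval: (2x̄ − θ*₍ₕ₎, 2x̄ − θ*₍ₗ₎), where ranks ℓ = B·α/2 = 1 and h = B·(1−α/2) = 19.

(0.559, 1.508)

Percentile endpoints at ranks 1 and 19: θ*₍1₎ = 0.524, θ*₍19₎ = 1.473.
Basic interval reflects these around x̄:
  lower = 2 × 1.016 − 1.473 = 0.559
  upper = 2 × 1.016 − 0.524 = 1.508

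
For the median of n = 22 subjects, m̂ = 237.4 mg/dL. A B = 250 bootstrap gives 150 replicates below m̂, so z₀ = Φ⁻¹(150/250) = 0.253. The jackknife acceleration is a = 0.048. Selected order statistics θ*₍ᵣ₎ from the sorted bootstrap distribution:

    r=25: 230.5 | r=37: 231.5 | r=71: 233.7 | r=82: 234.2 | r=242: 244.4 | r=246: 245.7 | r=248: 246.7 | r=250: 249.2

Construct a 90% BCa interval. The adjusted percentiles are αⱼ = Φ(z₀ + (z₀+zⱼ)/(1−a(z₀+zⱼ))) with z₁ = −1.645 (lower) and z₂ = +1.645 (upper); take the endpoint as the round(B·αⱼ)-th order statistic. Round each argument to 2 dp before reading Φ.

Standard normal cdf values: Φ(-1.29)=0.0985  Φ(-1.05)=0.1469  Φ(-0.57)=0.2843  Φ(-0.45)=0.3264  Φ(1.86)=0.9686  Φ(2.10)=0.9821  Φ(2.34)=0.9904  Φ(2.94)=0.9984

Lower: z₀ + z₁ = 0.253 + (-1.645) = -1.392; 1 − a(z₀+z₁) = 1 − (0.048)(-1.392) = 1.0668; argument = 0.253 + (-1.392)/1.0668 = -1.0518 → -1.05.
α₁ = Φ(-1.05) = 0.1469; rank = round(250 × 0.1469) = 37; θ*₍37₎ = 231.5.
Upper: z₀ + z₂ = 1.898; 1 − a(z₀+z₂) = 0.9089; argument = 2.3412 → 2.34; α₂ = 0.9904; rank = 248; θ*₍248₎ = 246.7.

(231.5, 246.7)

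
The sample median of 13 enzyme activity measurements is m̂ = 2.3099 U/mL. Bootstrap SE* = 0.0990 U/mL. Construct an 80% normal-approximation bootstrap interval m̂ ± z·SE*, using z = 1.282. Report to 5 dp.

(2.18298, 2.43682)

Margin = 1.282 × 0.0990 = 0.126918
Interval: 2.3099 ± 0.126918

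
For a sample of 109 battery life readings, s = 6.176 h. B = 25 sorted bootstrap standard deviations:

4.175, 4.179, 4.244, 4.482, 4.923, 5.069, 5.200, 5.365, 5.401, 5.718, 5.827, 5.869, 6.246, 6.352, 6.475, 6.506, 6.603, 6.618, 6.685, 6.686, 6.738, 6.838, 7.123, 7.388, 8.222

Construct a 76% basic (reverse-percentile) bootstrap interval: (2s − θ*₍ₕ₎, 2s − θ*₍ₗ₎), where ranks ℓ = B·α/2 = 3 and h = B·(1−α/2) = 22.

Percentile endpoints at ranks 3 and 22: θ*₍3₎ = 4.244, θ*₍22₎ = 6.838.
Basic interval reflects these around s:
  lower = 2 × 6.176 − 6.838 = 5.514
  upper = 2 × 6.176 − 4.244 = 8.108

(5.514, 8.108)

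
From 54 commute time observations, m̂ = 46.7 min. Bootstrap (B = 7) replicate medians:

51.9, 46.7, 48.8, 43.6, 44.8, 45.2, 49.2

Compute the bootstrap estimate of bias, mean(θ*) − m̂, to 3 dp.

mean(θ*) = (51.9 + 46.7 + 48.8 + 43.6 + 44.8 + 45.2 + 49.2) / 7 = 47.1714
bias = 47.1714 − 46.7

bias = +0.471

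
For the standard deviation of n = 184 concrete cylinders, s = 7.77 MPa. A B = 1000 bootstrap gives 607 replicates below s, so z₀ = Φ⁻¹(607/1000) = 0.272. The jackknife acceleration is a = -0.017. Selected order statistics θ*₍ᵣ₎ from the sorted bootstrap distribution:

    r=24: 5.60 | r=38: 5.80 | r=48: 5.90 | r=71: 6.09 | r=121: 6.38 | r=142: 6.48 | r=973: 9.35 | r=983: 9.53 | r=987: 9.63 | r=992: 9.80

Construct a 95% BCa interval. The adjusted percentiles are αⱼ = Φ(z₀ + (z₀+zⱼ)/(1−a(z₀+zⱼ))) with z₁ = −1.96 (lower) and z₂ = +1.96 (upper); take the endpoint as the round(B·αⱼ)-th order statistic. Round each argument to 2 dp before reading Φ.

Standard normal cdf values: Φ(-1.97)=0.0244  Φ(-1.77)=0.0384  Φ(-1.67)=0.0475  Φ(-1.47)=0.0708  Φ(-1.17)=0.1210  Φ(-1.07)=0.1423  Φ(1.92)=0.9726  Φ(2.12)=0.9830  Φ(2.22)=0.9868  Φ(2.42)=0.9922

(6.09, 9.80)

Lower: z₀ + z₁ = 0.272 + (-1.960) = -1.688; 1 − a(z₀+z₁) = 1 − (-0.017)(-1.688) = 0.9713; argument = 0.272 + (-1.688)/0.9713 = -1.4659 → -1.47.
α₁ = Φ(-1.47) = 0.0708; rank = round(1000 × 0.0708) = 71; θ*₍71₎ = 6.09.
Upper: z₀ + z₂ = 2.232; 1 − a(z₀+z₂) = 1.0379; argument = 2.4224 → 2.42; α₂ = 0.9922; rank = 992; θ*₍992₎ = 9.80.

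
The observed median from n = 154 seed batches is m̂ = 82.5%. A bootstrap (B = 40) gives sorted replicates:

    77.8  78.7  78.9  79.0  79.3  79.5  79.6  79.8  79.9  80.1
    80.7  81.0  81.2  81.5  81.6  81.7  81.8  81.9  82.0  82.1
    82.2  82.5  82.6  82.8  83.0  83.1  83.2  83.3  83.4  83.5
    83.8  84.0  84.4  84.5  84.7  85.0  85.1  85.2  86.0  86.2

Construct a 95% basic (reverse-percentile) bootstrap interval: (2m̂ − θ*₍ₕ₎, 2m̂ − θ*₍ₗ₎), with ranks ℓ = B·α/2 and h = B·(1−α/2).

(79.0, 87.2)

Percentile endpoints at ranks 1 and 39: θ*₍1₎ = 77.8, θ*₍39₎ = 86.0.
Basic interval reflects these around m̂:
  lower = 2 × 82.5 − 86.0 = 79.0
  upper = 2 × 82.5 − 77.8 = 87.2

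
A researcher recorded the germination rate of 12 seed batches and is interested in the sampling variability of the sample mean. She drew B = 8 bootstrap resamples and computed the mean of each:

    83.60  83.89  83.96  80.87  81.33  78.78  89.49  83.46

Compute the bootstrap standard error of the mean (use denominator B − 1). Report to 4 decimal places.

Bootstrap SE is the standard deviation of the 8 replicate means.
Mean of replicates: (83.60 + 83.89 + 83.96 + 80.87 + 81.33 + 78.78 + 89.49 + 83.46) / 8 = 665.38000 / 8 = 83.17250
Sum of squared deviations: (+0.42750)² + (+0.71750)² + (+0.78750)² + (−2.30250)² + (−1.84250)² + (−4.39250)² + (+6.31750)² + (+0.28750)² = 69.30155
Variance = 69.30155 / 7 = 9.90022
SE* = √9.90022

SE* = 3.1465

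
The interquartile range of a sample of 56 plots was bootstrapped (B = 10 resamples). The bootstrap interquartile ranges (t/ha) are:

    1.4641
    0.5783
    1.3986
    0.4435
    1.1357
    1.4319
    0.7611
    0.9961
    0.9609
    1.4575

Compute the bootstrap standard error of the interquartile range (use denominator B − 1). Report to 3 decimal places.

Bootstrap SE is the standard deviation of the 10 replicate interquartile ranges.
Mean of replicates: (1.4641 + 0.5783 + 1.3986 + 0.4435 + 1.1357 + 1.4319 + 0.7611 + 0.9961 + 0.9609 + 1.4575) / 10 = 10.62770 / 10 = 1.06277
Sum of squared deviations: (+0.40133)² + (−0.48447)² + (+0.33583)² + (−0.61927)² + (+0.07293)² + (+0.36913)² + (−0.30167)² + (−0.06667)² + (−0.10187)² + (+0.39473)² = 1.29527
Variance = 1.29527 / 9 = 0.14392
SE* = √0.14392

SE* = 0.379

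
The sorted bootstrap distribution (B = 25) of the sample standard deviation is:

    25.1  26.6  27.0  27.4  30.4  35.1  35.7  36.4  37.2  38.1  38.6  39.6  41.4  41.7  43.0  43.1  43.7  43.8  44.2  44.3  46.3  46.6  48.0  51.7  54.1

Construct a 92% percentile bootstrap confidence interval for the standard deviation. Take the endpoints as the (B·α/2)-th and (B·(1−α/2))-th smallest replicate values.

(25.1, 51.7)

α = 0.08; lower rank = 25 × 0.040 = 1; upper rank = 25 × 0.960 = 24.
The 1st smallest replicate is 25.1; the 24th is 51.7.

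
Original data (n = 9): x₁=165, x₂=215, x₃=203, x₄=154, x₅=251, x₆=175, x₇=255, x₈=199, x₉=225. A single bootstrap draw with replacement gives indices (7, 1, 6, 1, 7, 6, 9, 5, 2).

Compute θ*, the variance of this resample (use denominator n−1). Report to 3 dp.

θ* = 1559.000

Resample values: 255, 165, 175, 165, 255, 175, 225, 251, 215.
Mean = 209.0000; sum of squared deviations = 12472.0000
s² = 12472.0000 / 8 = 1559.0000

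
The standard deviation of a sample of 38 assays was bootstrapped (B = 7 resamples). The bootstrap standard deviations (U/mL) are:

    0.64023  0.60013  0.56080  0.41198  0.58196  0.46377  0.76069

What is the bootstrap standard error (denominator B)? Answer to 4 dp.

Bootstrap SE is the standard deviation of the 7 replicate standard deviations.
Mean of replicates: (0.64023 + 0.60013 + 0.56080 + 0.41198 + 0.58196 + 0.46377 + 0.76069) / 7 = 4.019560 / 7 = 0.574223
Sum of squared deviations: (+0.066007)² + (+0.025907)² + (−0.013423)² + (−0.162243)² + (+0.007737)² + (−0.110453)² + (+0.186467)² = 0.078561
Variance = 0.078561 / 7 = 0.011223
SE* = √0.011223

SE* = 0.1059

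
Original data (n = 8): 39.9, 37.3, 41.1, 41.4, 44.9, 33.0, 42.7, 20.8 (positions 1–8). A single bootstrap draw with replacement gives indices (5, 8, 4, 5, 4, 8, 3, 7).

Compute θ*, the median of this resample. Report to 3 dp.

θ* = 41.400

Resample values: 44.9, 20.8, 41.4, 44.9, 41.4, 20.8, 41.1, 42.7.
Sorted: 20.8, 20.8, 41.1, 41.4, 41.4, 42.7, 44.9, 44.9
Median = average of the two middle values = 41.400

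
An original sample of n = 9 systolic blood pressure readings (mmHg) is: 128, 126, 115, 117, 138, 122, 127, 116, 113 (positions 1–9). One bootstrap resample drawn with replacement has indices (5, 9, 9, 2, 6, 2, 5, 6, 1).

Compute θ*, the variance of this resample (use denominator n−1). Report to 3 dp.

θ* = 81.861

Resample values: 138, 113, 113, 126, 122, 126, 138, 122, 128.
Mean = 125.1111; sum of squared deviations = 654.8889
s² = 654.8889 / 8 = 81.8611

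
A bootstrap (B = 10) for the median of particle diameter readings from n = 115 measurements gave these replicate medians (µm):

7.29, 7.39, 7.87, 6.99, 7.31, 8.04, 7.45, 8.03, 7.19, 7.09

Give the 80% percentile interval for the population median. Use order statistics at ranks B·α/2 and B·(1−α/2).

(6.99, 8.03)

Sorted replicates: 6.99, 7.09, 7.19, 7.29, 7.31, 7.39, 7.45, 7.87, 8.03, 8.04
α = 0.20; lower rank = 10 × 0.100 = 1; upper rank = 10 × 0.900 = 9.
The 1st smallest replicate is 6.99; the 9th is 8.03.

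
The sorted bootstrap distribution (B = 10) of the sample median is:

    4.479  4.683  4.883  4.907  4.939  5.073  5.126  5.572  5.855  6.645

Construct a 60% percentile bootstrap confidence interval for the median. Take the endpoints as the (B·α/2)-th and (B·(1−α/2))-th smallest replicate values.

α = 0.40; lower rank = 10 × 0.200 = 2; upper rank = 10 × 0.800 = 8.
The 2nd smallest replicate is 4.683; the 8th is 5.572.

(4.683, 5.572)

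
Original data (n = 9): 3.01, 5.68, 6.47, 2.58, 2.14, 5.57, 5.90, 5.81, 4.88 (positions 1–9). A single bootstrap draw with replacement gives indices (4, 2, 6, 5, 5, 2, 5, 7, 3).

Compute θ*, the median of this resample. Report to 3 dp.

θ* = 5.570

Resample values: 2.58, 5.68, 5.57, 2.14, 2.14, 5.68, 2.14, 5.90, 6.47.
Sorted: 2.14, 2.14, 2.14, 2.58, 5.57, 5.68, 5.68, 5.90, 6.47
Median = middle value = 5.570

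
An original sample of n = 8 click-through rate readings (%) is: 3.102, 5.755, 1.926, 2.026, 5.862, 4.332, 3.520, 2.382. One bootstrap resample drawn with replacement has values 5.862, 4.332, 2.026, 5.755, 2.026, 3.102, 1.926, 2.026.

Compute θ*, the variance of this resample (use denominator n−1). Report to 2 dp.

θ* = 2.91

Mean = 3.3819; sum of squared deviations = 20.3986
s² = 20.3986 / 7 = 2.9141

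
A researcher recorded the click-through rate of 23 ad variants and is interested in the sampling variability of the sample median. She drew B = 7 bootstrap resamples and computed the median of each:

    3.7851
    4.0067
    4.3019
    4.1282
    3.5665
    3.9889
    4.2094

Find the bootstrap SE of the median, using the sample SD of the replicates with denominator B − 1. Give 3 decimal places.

SE* = 0.254

Bootstrap SE is the standard deviation of the 7 replicate medians.
Mean of replicates: (3.7851 + 4.0067 + 4.3019 + 4.1282 + 3.5665 + 3.9889 + 4.2094) / 7 = 27.98670 / 7 = 3.99810
Sum of squared deviations: (−0.21300)² + (+0.00860)² + (+0.30380)² + (+0.13010)² + (−0.43160)² + (−0.00920)² + (+0.21130)² = 0.38567
Variance = 0.38567 / 6 = 0.06428
SE* = √0.06428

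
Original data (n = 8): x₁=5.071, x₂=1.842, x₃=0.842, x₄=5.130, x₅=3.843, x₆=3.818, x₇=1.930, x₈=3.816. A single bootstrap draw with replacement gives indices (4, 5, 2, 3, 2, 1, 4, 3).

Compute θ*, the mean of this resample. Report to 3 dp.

Resample values: 5.130, 3.843, 1.842, 0.842, 1.842, 5.071, 5.130, 0.842.
Mean = (5.130 + 3.843 + 1.842 + 0.842 + 1.842 + 5.071 + 5.130 + 0.842) / 8 = 24.5420 / 8 = 3.068

θ* = 3.068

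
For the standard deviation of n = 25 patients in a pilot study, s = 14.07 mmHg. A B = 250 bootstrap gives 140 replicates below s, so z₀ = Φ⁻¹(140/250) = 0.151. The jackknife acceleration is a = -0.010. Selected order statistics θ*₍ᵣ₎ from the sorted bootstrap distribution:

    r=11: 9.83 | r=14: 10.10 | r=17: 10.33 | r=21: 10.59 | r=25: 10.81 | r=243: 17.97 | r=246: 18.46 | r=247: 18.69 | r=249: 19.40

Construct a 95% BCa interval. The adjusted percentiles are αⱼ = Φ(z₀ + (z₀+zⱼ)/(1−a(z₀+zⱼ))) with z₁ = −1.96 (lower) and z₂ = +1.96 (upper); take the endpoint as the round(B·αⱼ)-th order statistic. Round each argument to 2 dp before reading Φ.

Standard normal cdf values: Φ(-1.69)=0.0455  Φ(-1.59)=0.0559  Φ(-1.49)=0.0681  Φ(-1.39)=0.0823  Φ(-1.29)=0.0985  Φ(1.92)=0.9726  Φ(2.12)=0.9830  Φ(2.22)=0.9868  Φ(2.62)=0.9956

Lower: z₀ + z₁ = 0.151 + (-1.960) = -1.809; 1 − a(z₀+z₁) = 1 − (-0.010)(-1.809) = 0.9819; argument = 0.151 + (-1.809)/0.9819 = -1.6913 → -1.69.
α₁ = Φ(-1.69) = 0.0455; rank = round(250 × 0.0455) = 11; θ*₍11₎ = 9.83.
Upper: z₀ + z₂ = 2.111; 1 − a(z₀+z₂) = 1.0211; argument = 2.2184 → 2.22; α₂ = 0.9868; rank = 247; θ*₍247₎ = 18.69.

(9.83, 18.69)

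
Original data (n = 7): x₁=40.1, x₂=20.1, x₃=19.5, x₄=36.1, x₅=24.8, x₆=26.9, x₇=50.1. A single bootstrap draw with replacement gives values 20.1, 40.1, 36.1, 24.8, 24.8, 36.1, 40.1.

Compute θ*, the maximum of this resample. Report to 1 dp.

θ* = 40.1

Maximum = 40.1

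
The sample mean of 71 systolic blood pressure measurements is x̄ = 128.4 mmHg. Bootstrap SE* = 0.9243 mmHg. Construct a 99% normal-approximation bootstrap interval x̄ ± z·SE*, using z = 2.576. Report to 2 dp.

(126.02, 130.78)

Margin = 2.576 × 0.9243 = 2.381
Interval: 128.4 ± 2.381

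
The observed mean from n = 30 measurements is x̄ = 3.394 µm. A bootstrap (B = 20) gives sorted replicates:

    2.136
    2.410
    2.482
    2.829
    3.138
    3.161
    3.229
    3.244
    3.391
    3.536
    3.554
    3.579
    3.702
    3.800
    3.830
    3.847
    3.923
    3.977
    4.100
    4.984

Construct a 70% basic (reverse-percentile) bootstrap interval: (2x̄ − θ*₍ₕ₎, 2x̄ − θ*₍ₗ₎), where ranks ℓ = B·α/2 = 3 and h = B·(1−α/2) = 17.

Percentile endpoints at ranks 3 and 17: θ*₍3₎ = 2.482, θ*₍17₎ = 3.923.
Basic interval reflects these around x̄:
  lower = 2 × 3.394 − 3.923 = 2.865
  upper = 2 × 3.394 − 2.482 = 4.306

(2.865, 4.306)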